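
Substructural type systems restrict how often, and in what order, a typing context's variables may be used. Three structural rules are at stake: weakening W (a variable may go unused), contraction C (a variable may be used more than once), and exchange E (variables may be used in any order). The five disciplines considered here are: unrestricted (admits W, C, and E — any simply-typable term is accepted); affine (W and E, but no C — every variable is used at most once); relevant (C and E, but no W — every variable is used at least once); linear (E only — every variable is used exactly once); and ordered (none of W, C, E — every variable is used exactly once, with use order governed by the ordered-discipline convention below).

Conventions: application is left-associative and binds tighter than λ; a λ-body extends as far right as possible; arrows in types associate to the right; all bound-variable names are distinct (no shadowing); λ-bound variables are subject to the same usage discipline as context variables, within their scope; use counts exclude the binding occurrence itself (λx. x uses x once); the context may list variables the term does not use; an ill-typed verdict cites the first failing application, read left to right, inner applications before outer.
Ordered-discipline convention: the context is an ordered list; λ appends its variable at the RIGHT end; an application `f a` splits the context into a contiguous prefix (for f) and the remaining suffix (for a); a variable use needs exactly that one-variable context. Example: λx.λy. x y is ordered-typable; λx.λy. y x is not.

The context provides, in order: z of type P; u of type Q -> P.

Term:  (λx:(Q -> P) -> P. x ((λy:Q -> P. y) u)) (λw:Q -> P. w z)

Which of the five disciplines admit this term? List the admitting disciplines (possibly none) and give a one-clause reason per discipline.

accepted by: none
counts: z: 1×; u: 1×; x (bound): 1×; y (bound): 1×; w (bound): 1×
order of uses: x, y, u, w, z
typing: ill-typed: a function awaiting Q gets P
ordered ✗ (fails simple typing)
linear ✗ (a type mismatch blocks all five)
affine ✗ (the type mismatch rejects it)
relevant ✗ (not simply typable)
unrestricted ✗ (fails simple typing)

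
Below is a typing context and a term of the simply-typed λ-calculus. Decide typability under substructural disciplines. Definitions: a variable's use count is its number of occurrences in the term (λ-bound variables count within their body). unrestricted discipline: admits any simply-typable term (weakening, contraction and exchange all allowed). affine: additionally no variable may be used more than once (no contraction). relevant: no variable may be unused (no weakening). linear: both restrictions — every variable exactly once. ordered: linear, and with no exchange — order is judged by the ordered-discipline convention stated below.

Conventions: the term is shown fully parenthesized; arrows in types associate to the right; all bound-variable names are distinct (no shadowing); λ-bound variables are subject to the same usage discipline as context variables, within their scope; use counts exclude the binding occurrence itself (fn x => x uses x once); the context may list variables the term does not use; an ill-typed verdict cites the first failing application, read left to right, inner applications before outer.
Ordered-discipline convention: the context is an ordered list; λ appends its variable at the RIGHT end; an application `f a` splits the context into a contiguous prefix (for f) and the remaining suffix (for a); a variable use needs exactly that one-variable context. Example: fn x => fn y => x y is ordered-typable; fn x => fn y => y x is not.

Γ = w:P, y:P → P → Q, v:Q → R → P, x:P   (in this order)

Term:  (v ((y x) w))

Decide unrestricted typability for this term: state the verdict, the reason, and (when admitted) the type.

yes — type-checks (R → P) and nothing is barred; term : R → P
use counts: w: 1; y: 1; v: 1; x: 1
order of uses: v, y, x, w
typing: the term checks, with type R → P
per-discipline verdicts: ordered ✗ · linear ✓ · affine ✓ · relevant ✓ · unrestricted ✓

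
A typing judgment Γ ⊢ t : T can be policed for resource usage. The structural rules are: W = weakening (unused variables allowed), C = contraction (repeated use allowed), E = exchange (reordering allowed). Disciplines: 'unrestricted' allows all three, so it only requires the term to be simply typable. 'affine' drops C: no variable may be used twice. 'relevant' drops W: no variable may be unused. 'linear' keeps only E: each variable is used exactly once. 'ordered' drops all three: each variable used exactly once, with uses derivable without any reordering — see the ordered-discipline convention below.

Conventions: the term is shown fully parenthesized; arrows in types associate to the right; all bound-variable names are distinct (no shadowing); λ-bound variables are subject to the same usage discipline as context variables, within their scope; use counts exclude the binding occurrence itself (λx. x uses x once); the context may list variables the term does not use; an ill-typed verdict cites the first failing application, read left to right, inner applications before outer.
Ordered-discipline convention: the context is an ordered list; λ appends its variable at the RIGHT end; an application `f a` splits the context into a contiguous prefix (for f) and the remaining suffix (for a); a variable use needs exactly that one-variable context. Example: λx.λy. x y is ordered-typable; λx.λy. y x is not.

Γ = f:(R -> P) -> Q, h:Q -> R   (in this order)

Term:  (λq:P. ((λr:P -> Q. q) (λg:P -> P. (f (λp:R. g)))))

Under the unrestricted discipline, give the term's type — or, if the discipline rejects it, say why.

not well-typed under unrestricted — not simply typable
variable uses: f ×1; h ×0; q (λ-bound) ×1; r (λ-bound) ×0; g (λ-bound) ×1; p (λ-bound) ×0
left-to-right use order: q, f, g
typing: ill-typed: a function awaiting R -> P gets R -> P -> P
across the five disciplines: ordered ✗, linear ✗, affine ✗, relevant ✗, unrestricted ✗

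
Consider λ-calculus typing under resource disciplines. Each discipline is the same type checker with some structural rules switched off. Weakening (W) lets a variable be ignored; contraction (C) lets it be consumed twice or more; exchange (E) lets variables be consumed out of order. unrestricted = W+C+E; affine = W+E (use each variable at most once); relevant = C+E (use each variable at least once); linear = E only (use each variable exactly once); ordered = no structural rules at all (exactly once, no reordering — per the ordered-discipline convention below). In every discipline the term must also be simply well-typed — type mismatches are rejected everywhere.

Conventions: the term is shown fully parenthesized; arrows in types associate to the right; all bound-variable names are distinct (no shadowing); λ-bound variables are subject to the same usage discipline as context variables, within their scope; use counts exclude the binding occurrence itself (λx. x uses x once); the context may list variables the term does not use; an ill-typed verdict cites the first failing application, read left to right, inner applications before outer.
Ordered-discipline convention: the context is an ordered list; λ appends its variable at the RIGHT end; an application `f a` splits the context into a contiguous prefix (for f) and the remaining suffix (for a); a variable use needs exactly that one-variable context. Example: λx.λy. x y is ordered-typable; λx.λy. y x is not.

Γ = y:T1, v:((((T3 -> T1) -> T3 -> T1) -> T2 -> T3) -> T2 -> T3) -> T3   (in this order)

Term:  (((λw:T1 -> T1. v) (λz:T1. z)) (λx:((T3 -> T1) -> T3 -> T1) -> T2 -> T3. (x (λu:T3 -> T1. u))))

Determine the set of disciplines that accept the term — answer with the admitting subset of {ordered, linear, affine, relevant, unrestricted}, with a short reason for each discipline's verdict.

admitted in: affine, unrestricted
use counts: y ×0; v ×1; w (λ-bound) ×0; z (λ-bound) ×1; x (λ-bound) ×1; u (λ-bound) ×1
order of uses: v, z, x, u
typing: well-typed at T3
ordered: ✗ — needs weakening: y, w unused
linear: ✗ — needs weakening: y, w unused
affine: ✓ — y, v, w, z, x, u: no repeats, contraction unneeded
relevant: ✗ — needs weakening: y, w unused
unrestricted: ✓ — type-checks (T3) and nothing is barred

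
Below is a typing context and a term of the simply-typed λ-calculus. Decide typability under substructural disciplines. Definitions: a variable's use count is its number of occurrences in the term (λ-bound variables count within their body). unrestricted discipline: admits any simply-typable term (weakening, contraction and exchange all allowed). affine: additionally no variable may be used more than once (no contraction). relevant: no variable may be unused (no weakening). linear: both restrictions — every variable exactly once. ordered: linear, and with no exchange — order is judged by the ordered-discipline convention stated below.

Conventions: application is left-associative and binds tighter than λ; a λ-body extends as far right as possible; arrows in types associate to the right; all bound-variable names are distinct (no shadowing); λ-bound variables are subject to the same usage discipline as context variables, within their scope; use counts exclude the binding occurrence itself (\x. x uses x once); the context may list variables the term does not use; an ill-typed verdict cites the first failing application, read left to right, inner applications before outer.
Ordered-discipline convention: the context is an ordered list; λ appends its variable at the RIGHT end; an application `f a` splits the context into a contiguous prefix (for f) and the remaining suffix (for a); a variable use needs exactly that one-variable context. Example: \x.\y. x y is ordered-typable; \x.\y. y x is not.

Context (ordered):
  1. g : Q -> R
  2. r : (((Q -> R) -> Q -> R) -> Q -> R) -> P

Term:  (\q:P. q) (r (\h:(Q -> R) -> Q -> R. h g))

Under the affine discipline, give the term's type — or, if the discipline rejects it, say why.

term : P
usage: g: 1, r: 1, q [bound]: 1, h [bound]: 1
use order (left to right): q, r, h, g
typing: well-typed — term : P
summary: ordered ✗, linear ✓, affine ✓, relevant ✓, unrestricted ✓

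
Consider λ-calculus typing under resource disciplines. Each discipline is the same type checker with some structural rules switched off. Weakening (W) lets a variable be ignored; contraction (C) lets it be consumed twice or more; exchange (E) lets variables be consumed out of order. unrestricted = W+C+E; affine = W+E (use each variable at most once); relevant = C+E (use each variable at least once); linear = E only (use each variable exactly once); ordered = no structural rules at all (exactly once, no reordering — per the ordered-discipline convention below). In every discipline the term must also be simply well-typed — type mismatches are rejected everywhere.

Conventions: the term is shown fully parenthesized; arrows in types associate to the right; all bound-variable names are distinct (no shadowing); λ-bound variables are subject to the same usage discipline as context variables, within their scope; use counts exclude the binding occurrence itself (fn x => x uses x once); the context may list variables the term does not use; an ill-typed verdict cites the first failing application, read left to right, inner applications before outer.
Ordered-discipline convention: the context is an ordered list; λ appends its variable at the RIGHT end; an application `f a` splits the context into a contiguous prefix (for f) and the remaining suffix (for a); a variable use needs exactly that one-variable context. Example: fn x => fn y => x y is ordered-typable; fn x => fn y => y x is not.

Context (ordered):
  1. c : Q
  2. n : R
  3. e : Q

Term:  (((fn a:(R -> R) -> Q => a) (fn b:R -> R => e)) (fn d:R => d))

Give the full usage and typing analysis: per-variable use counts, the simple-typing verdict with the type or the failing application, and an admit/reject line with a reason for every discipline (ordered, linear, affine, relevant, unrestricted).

variable uses: c ×0, n ×0, e ×1, a (bound) ×1, b (bound) ×0, d (bound) ×1
uses in reading order: a, e, d
typing: well-typed — term : Q
ordered ✗ (unused: c, n, b — weakening required)
linear ✗ (unused: c, n, b — weakening required)
affine ✓ (c, n, e, a, b, d: no repeats, contraction unneeded)
relevant ✗ (unused: c, n, b — weakening required)
unrestricted ✓ (well-typed at Q; no restrictions here)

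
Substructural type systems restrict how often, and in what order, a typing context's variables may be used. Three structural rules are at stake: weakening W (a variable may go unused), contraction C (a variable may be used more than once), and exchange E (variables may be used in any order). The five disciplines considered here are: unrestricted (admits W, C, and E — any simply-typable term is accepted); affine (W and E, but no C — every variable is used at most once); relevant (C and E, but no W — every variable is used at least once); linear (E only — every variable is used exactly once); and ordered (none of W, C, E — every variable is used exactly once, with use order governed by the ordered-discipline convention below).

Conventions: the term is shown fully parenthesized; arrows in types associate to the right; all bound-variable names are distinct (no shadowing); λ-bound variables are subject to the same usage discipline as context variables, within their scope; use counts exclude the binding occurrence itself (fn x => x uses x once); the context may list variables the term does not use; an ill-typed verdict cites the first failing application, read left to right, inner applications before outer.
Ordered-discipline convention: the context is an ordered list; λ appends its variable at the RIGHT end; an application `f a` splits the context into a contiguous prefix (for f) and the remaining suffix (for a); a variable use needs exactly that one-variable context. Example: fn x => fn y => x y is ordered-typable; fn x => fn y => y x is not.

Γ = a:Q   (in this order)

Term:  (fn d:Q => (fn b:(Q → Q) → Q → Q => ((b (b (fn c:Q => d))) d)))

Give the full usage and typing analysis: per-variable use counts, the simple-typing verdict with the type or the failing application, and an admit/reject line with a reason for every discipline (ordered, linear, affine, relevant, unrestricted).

use counts: a: 0×; d (bound): 2×; b (bound): 2×; c (bound): 0×
uses in reading order: b, b, d, d
typing: ✓ — Q → ((Q → Q) → Q → Q) → Q
ordered ✗ (repeated use of d ×2, b ×2; a, c never used (weakening))
linear ✗ (repeated use of d ×2, b ×2; a, c never used (weakening))
affine ✗ (repeated use of d ×2, b ×2)
relevant ✗ (a, c never used (weakening))
unrestricted ✓ (type-checks (Q → ((Q → Q) → Q → Q) → Q) and nothing is barred)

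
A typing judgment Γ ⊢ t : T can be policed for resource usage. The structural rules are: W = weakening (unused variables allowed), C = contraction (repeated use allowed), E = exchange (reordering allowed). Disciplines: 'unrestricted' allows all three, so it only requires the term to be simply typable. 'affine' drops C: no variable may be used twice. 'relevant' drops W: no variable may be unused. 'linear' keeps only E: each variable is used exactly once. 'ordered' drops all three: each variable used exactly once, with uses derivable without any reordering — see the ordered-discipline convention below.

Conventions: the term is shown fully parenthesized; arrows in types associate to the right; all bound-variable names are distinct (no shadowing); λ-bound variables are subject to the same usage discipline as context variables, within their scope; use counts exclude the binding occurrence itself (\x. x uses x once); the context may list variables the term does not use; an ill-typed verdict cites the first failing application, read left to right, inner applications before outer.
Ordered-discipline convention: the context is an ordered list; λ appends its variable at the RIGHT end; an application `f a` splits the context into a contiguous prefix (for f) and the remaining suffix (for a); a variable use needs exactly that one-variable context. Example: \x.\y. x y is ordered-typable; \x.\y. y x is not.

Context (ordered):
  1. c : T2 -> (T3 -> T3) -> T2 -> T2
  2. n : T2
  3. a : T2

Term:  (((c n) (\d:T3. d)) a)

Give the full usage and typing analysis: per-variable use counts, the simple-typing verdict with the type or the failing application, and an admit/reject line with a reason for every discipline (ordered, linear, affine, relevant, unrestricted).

counts: c: 1×, n: 1×, a: 1×, d (bound): 1×
use order (left to right): c, n, d, a
typing: the term checks, with type T2
ordered: ✓, c, n, a, d: once each, no exchange needed
linear: ✓, single use per variable (c, n, a, d)
affine: ✓, c, n, a, d: no repeats, contraction unneeded
relevant: ✓, none of c, n, a, d goes unused
unrestricted: ✓, type-checks (T2) and nothing is barred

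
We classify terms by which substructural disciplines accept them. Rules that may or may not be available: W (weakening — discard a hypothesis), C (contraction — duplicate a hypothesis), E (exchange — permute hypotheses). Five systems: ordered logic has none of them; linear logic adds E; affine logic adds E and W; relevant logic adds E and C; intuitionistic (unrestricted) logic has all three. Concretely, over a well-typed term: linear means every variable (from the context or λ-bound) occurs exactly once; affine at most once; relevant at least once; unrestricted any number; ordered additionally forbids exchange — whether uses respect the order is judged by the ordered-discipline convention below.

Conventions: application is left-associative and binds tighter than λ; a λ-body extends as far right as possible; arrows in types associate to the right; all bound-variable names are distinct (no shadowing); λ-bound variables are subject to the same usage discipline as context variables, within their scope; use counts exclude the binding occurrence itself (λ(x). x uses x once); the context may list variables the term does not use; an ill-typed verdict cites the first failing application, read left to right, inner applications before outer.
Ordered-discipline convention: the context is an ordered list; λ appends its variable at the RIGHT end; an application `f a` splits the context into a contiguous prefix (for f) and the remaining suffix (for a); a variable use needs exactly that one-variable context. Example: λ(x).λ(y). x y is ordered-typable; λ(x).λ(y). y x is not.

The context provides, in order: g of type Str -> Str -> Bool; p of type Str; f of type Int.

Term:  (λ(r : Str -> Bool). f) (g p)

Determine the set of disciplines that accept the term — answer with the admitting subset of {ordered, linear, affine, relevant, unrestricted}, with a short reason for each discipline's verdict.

admitting disciplines: affine, unrestricted
usage: g=1; p=1; f=1; r (λ-bound)=0
left-to-right use order: f, g, p
typing: ✓ — Int
ordered ✗ (unused: r — weakening required)
linear ✗ (unused: r — weakening required)
affine ✓ (at most one use each (g, p, f, r))
relevant ✗ (unused: r — weakening required)
unrestricted ✓ (typability at Int is all that's needed)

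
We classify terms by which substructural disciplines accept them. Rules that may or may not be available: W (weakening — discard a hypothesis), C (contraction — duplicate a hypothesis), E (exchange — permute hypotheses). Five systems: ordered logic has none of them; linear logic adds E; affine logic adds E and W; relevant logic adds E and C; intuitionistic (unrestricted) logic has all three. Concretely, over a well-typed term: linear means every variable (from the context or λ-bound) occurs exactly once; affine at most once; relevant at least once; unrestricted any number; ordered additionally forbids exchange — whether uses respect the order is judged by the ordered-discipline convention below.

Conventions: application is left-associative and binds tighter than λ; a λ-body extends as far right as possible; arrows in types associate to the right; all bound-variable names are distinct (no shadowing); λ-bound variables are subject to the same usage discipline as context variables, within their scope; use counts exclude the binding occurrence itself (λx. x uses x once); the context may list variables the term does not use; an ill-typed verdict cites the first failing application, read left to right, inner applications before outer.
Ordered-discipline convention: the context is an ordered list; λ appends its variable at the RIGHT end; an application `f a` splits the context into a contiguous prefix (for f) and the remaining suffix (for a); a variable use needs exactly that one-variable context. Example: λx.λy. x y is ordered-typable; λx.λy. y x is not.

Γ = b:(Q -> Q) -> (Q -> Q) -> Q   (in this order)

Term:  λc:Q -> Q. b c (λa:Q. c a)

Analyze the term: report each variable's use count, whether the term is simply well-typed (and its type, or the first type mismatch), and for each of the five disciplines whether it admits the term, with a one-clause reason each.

usage: b: 1, c (bound): 2, a (bound): 1
order of uses: b, c, c, a
typing: well-typed — term : (Q -> Q) -> Q
ordered: ✗ — c ×2 used more than once (contraction)
linear: ✗ — c ×2 used more than once (contraction)
affine: ✗ — c ×2 used more than once (contraction)
relevant: ✓ — every one of b, c, a appears
unrestricted: ✓ — well-typed at (Q -> Q) -> Q; no restrictions here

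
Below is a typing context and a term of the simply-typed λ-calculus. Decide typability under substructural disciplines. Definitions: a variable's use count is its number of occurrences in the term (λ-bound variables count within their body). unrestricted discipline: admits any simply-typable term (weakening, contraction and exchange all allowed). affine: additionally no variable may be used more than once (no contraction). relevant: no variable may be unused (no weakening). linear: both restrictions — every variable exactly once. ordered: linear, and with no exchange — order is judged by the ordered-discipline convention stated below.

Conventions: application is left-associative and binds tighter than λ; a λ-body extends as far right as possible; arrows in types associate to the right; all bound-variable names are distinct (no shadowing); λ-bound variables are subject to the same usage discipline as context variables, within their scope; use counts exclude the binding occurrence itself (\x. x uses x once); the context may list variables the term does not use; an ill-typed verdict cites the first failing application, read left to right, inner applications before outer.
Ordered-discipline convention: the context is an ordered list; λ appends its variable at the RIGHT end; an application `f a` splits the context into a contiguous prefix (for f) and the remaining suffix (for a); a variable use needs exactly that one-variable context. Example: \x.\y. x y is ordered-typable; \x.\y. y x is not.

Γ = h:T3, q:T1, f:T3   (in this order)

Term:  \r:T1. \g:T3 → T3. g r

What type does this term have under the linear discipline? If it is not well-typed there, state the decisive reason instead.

not well-typed under linear — the type mismatch rejects it
use counts: h: 0×; q: 0×; f: 0×; r [bound]: 1×; g [bound]: 1×
uses in reading order: g, r
typing: ill-typed: a function awaiting T3 gets T1
summary: ordered ✗ · linear ✗ · affine ✗ · relevant ✗ · unrestricted ✗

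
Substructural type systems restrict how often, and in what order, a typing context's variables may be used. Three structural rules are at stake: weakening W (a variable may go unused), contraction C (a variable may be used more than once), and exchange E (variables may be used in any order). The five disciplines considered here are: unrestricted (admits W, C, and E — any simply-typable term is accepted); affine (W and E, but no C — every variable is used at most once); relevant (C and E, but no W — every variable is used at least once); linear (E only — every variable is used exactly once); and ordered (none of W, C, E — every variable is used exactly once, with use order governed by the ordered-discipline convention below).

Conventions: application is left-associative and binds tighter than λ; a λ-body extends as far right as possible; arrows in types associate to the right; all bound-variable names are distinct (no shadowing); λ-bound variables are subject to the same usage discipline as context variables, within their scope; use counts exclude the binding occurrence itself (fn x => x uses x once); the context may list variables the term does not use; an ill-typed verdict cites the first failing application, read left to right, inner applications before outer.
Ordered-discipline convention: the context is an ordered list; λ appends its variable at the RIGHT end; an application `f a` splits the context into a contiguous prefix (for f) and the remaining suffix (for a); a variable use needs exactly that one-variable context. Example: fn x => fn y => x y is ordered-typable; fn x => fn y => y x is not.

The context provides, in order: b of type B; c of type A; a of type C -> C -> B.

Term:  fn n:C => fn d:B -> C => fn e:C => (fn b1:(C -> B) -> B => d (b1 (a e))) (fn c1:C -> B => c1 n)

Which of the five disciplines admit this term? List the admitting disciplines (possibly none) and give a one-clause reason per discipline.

admitted in: affine, unrestricted
counts: b ×0; c ×0; a ×1; n [bound] ×1; d [bound] ×1; e [bound] ×1; b1 [bound] ×1; c1 [bound] ×1
uses in reading order: d, b1, a, e, c1, n
typing: the term checks, with type C -> (B -> C) -> C -> C
ordered: ✗ — unused: b, c — weakening required
linear: ✗ — unused: b, c — weakening required
affine: ✓ — b, c, a, n, d, e, b1, c1: no repeats, contraction unneeded
relevant: ✗ — unused: b, c — weakening required
unrestricted: ✓ — simply typable at C -> (B -> C) -> C -> C; W, C, E all held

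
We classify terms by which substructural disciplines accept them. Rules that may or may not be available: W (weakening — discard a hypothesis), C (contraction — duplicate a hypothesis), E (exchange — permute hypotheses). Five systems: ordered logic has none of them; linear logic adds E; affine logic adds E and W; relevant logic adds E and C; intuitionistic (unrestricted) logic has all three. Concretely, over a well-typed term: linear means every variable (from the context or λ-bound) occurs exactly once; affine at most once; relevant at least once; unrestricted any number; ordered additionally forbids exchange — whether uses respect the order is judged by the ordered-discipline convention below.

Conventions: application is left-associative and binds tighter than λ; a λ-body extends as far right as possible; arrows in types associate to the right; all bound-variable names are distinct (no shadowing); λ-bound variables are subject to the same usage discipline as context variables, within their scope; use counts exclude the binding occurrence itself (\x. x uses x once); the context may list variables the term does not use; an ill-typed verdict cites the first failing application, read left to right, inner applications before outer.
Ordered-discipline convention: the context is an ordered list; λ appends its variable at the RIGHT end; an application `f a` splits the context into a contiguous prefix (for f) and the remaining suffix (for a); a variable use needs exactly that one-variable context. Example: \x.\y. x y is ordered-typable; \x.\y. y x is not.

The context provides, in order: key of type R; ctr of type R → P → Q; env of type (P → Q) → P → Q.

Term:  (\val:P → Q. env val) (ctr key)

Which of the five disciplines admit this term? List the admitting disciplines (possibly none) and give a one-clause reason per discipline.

accepted by: linear, affine, relevant, unrestricted
usage: key: 1×, ctr: 1×, env: 1×, val (λ-bound): 1×
uses in reading order: env, val, ctr, key
typing: well-typed — term : P → Q
ordered: ✗, use order env, val, ctr, key needs exchange
linear: ✓, single use per variable (key, ctr, env, val)
affine: ✓, none of key, ctr, env, val used more than once
relevant: ✓, none of key, ctr, env, val goes unused
unrestricted: ✓, well-typed at P → Q; no restrictions here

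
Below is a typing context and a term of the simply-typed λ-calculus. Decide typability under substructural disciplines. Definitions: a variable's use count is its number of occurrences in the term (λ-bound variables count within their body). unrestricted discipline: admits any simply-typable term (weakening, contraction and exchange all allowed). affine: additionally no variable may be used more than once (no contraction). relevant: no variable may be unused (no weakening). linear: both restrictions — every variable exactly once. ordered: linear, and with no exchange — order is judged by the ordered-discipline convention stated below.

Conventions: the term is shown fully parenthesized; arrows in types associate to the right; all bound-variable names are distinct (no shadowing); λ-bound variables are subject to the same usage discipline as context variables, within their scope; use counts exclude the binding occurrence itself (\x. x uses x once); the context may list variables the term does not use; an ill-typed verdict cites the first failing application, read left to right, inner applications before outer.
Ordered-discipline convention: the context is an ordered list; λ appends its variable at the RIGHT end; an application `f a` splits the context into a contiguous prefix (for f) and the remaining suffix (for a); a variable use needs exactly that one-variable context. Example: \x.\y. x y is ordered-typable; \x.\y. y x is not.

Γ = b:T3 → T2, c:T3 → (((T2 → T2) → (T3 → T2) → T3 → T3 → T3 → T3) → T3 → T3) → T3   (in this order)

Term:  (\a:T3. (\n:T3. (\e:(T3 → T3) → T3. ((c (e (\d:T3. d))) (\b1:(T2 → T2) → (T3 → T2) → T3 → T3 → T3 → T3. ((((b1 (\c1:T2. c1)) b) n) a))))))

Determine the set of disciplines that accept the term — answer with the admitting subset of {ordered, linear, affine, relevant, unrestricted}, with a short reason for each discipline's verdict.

accepted by: linear, affine, relevant, unrestricted
counts: b=1, c=1, a (λ-bound)=1, n (λ-bound)=1, e (λ-bound)=1, d (λ-bound)=1, b1 (λ-bound)=1, c1 (λ-bound)=1
uses in reading order: c, e, d, b1, c1, b, n, a
typing: ✓ — T3 → T3 → ((T3 → T3) → T3) → T3
ordered: ✗ — use order c, e, d, b1, c1, b, n, a needs exchange
linear: ✓ — b, c, a, n, e, d, b1, c1: one use apiece
affine: ✓ — b, c, a, n, e, d, b1, c1: no repeats, contraction unneeded
relevant: ✓ — b, c, a, n, e, d, b1, c1: all used, weakening unneeded
unrestricted: ✓ — simply typable at T3 → T3 → ((T3 → T3) → T3) → T3; W, C, E all held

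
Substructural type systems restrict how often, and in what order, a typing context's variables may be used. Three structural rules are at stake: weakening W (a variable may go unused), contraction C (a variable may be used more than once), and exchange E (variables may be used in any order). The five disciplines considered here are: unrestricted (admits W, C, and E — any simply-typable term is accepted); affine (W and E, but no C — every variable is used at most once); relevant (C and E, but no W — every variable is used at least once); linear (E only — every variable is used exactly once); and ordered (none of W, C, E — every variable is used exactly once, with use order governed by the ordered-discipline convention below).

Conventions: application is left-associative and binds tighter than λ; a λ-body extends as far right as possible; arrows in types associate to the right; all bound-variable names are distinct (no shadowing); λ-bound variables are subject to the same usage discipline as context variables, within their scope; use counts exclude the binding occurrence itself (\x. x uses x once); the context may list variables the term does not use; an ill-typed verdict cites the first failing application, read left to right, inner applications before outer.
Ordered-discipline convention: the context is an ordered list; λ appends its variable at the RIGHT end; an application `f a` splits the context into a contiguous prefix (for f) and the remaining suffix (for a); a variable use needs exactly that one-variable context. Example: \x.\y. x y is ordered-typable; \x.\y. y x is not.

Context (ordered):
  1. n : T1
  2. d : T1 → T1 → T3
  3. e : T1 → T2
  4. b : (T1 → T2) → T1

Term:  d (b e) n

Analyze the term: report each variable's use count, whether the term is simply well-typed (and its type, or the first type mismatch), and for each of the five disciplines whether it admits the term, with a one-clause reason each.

counts: n ×1, d ×1, e ×1, b ×1
left-to-right use order: d, b, e, n
typing: well-typed — term : T3
ordered: ✗ — no ordered split (uses run d, b, e, n)
linear: ✓ — n, d, e, b: one use apiece
affine: ✓ — none of n, d, e, b used more than once
relevant: ✓ — n, d, e, b: all used, weakening unneeded
unrestricted: ✓ — type-checks (T3) and nothing is barred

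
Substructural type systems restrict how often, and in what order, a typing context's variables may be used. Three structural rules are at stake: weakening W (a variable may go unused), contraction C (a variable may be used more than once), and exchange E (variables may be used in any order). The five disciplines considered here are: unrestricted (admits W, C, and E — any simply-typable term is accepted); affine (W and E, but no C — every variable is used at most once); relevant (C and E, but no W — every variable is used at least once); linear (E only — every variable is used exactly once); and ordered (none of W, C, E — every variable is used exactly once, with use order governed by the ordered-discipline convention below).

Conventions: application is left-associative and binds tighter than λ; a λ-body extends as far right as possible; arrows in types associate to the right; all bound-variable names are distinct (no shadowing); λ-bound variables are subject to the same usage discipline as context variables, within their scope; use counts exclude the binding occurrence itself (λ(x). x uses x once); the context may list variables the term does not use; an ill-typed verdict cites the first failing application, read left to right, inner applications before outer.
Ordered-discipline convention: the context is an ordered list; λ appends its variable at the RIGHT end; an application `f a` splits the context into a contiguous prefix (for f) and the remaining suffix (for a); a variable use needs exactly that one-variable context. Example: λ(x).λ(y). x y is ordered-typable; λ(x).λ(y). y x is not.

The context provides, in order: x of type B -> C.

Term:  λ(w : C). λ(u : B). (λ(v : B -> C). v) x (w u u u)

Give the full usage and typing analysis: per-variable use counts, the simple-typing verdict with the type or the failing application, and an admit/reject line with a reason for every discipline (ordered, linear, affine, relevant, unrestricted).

counts: x: 1; w (λ-bound): 1; u (λ-bound): 3; v (λ-bound): 1
use order (left to right): v, x, w, u, u, u
typing: ill-typed: can't apply a value of type C
ordered: ✗ — a type mismatch blocks all five
linear: ✗ — the type mismatch rejects it
affine: ✗ — not simply typable
relevant: ✗ — fails simple typing
unrestricted: ✗ — a type mismatch blocks all five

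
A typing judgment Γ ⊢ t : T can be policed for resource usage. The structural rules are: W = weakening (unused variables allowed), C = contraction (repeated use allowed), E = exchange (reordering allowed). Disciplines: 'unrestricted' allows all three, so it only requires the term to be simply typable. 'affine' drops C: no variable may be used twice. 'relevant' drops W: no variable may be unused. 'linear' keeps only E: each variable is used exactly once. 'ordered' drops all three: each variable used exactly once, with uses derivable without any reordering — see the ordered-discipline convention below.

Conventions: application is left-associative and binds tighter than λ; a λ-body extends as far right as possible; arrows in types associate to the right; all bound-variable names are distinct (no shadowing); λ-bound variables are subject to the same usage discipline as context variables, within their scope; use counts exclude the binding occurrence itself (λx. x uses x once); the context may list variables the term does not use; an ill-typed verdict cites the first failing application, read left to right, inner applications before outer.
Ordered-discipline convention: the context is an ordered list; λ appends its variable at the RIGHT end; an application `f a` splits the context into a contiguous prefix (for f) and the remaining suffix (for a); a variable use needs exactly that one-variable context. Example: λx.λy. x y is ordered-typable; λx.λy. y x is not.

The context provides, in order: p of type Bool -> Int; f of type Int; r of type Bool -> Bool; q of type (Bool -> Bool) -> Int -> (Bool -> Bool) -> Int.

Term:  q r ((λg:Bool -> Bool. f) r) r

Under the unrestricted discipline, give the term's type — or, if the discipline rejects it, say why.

term : Int
variable uses: p ×0; f ×1; r ×3; q ×1; g (λ-bound) ×0
use order (left to right): q, r, f, r, r
typing: the term checks, with type Int
summary: ordered ✗ | linear ✗ | affine ✗ | relevant ✗ | unrestricted ✓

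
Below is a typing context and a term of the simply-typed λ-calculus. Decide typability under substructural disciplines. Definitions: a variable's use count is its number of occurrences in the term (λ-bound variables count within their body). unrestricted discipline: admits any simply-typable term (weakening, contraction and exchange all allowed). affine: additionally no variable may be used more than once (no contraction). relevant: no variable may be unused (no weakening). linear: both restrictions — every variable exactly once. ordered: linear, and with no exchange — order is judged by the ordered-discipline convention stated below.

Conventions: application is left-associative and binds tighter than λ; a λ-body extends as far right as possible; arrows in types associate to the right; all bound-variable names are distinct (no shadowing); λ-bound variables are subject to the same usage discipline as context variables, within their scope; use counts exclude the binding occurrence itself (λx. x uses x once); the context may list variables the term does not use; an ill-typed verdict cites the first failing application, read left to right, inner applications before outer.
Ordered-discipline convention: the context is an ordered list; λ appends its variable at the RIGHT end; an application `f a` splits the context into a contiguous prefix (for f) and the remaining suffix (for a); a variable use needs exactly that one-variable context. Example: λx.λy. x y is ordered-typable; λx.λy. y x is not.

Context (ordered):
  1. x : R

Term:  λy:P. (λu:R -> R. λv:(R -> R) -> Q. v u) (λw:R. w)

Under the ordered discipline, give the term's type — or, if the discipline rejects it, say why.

not well-typed under ordered — unused: x, y — weakening required
variable uses: x: 0; y (λ-bound): 0; u (λ-bound): 1; v (λ-bound): 1; w (λ-bound): 1
use order (left to right): v, u, w
typing: ✓ — P -> ((R -> R) -> Q) -> Q
per-discipline verdicts: ordered ✗; linear ✗; affine ✓; relevant ✗; unrestricted ✓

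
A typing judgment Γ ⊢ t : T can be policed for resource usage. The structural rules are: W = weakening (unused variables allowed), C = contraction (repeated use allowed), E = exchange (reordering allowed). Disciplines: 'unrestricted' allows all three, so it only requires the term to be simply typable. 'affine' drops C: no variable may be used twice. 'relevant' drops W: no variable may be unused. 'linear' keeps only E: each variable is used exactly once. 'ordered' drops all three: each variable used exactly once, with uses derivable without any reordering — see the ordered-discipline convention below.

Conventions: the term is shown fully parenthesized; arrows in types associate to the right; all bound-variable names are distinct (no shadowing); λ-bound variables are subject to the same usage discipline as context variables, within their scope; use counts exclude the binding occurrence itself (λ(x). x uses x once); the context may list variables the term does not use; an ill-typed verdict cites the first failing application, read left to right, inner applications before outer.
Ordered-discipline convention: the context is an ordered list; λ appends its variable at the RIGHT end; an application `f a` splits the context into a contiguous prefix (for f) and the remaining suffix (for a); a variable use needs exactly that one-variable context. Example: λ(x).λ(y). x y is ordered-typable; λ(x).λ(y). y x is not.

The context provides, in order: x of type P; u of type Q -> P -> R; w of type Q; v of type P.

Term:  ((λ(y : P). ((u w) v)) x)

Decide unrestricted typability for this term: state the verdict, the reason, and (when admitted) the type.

yes — type-checks (R) and nothing is barred; term : R
variable uses: x: 1×; u: 1×; w: 1×; v: 1×; y [bound]: 0×
uses in reading order: u, w, v, x
typing: well-typed — term : R
across the five disciplines: ordered ✗, linear ✗, affine ✓, relevant ✗, unrestricted ✓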